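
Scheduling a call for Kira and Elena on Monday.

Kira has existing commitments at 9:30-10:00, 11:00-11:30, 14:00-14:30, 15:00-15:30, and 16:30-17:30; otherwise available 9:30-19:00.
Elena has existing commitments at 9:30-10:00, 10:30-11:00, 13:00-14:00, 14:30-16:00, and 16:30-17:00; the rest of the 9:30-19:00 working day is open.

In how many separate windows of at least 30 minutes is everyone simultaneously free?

Kira free within 09:30–19:00: 10:00–11:00, 11:30–14:00, 14:30–15:00, 15:30–16:30, 17:30–19:00.
Elena free within 09:30–19:00: 10:00–10:30, 11:00–13:00, 14:00–14:30, 16:00–16:30, 17:00–19:00.
Kira ∩ Elena: 10:00–10:30, 11:30–13:00, 16:00–16:30, 17:30–19:00.
Windows ≥ 30 min: 10:00–10:30, 11:30–13:00, 16:00–16:30, 17:30–19:00.
That's 4 windows.

4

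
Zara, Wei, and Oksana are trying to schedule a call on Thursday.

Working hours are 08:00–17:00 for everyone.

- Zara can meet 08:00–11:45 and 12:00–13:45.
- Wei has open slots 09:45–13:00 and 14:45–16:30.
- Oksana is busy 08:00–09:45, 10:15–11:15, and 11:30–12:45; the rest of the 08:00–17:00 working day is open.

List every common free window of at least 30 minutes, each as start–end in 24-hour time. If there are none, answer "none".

Oksana free within 08:00–17:00: 09:45–10:15, 11:15–11:30, 12:45–17:00.
Zara ∩ Wei: 09:45–11:45, 12:00–13:00.
Zara ∩ Wei ∩ Oksana: 09:45–10:15, 11:15–11:30, 12:45–13:00.
Windows ≥ 30 min: 09:45–10:15.

09:45–10:15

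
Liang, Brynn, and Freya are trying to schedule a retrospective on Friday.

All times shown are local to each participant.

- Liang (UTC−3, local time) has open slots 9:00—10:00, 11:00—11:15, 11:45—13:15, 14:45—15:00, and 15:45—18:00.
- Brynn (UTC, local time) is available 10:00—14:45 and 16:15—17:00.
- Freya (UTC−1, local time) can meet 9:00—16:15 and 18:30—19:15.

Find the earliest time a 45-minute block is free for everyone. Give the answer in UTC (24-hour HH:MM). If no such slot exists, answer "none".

Liang → UTC: 12:00–13:00, 14:00–14:15, 14:45–16:15, 17:45–18:00, 18:45–21:00.
Brynn → UTC: 10:00–14:45, 16:15–17:00.
Freya → UTC: 10:00–17:15, 19:30–20:15.
Liang ∩ Brynn: 12:00–13:00, 14:00–14:15.
Liang ∩ Brynn ∩ Freya: 12:00–13:00, 14:00–14:15.
Windows ≥ 45 min: 12:00–13:00.
Earliest such window starts at 12:00.

12:00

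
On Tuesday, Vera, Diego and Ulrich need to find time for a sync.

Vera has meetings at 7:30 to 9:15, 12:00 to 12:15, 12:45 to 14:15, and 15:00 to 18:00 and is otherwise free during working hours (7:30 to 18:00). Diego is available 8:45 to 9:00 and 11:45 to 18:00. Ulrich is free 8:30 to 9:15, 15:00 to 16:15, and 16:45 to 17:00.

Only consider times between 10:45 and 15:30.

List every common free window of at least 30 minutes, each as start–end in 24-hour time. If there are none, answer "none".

none

Vera free within 07:30–18:00: 09:15–12:00, 12:15–12:45, 14:15–15:00.
Vera ∩ Diego: 11:45–12:00, 12:15–12:45, 14:15–15:00.
Vera ∩ Diego ∩ Ulrich: (none).
Restricted to 10:45–15:30: (none).
Windows ≥ 30 min: (none).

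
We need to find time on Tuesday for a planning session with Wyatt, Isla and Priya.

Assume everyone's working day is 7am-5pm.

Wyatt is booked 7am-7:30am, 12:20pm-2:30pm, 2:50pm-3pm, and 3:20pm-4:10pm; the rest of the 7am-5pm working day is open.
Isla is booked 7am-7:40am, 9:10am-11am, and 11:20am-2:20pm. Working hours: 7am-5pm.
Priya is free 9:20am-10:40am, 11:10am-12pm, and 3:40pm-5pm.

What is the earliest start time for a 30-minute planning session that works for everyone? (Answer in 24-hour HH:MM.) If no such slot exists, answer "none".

Wyatt free within 07:00–17:00: 07:30–12:20, 14:30–14:50, 15:00–15:20, 16:10–17:00.
Isla free within 07:00–17:00: 07:40–09:10, 11:00–11:20, 14:20–17:00.
Wyatt ∩ Isla: 07:40–09:10, 11:00–11:20, 14:30–14:50, 15:00–15:20, 16:10–17:00.
Wyatt ∩ Isla ∩ Priya: 11:10–11:20, 16:10–17:00.
Windows ≥ 30 min: 16:10–17:00.
Earliest such window starts at 16:10.

16:10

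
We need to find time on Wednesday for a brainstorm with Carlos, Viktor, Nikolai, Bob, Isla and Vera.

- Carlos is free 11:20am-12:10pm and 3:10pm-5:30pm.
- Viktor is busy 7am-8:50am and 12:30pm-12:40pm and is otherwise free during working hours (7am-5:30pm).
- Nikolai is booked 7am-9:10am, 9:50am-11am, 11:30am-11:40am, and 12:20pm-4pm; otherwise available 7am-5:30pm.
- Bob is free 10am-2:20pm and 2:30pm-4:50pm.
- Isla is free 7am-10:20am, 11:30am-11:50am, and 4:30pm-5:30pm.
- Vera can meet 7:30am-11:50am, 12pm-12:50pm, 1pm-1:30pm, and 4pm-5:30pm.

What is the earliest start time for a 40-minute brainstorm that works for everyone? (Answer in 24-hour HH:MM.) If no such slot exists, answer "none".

Viktor free within 07:00–17:30: 08:50–12:30, 12:40–17:30.
Nikolai free within 07:00–17:30: 09:10–09:50, 11:00–11:30, 11:40–12:20, 16:00–17:30.
Carlos ∩ Viktor: 11:20–12:10, 15:10–17:30.
Carlos ∩ Viktor ∩ Nikolai: 11:20–11:30, 11:40–12:10, 16:00–17:30.
Carlos ∩ Viktor ∩ Nikolai ∩ Bob: 11:20–11:30, 11:40–12:10, 16:00–16:50.
Carlos ∩ Viktor ∩ Nikolai ∩ Bob ∩ Isla: 11:40–11:50, 16:30–16:50.
Carlos ∩ Viktor ∩ Nikolai ∩ Bob ∩ Isla ∩ Vera: 11:40–11:50, 16:30–16:50.
Windows ≥ 40 min: (none).

none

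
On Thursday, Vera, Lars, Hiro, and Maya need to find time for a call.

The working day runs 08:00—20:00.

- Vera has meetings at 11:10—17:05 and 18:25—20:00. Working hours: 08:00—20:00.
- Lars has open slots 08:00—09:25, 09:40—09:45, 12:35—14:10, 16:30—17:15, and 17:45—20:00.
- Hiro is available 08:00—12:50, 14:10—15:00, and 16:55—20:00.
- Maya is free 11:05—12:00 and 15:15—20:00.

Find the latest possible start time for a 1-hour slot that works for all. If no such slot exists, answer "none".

none

Vera free within 08:00–20:00: 08:00–11:10, 17:05–18:25.
Vera ∩ Lars: 08:00–09:25, 09:40–09:45, 17:05–17:15, 17:45–18:25.
Vera ∩ Lars ∩ Hiro: 08:00–09:25, 09:40–09:45, 17:05–17:15, 17:45–18:25.
Vera ∩ Lars ∩ Hiro ∩ Maya: 17:05–17:15, 17:45–18:25.
Windows ≥ 60 min: (none).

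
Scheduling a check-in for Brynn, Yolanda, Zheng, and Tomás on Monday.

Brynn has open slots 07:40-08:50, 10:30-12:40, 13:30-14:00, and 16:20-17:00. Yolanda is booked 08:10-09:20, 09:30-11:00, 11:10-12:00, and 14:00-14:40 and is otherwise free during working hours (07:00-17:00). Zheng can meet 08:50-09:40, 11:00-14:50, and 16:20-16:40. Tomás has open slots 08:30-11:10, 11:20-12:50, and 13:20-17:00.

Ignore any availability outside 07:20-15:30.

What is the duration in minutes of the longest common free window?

40 minutes

Yolanda free within 07:00–17:00: 07:00–08:10, 09:20–09:30, 11:00–11:10, 12:00–14:00, 14:40–17:00.
Brynn ∩ Yolanda: 07:40–08:10, 11:00–11:10, 12:00–12:40, 13:30–14:00, 16:20–17:00.
Brynn ∩ Yolanda ∩ Zheng: 11:00–11:10, 12:00–12:40, 13:30–14:00, 16:20–16:40.
Brynn ∩ Yolanda ∩ Zheng ∩ Tomás: 11:00–11:10, 12:00–12:40, 13:30–14:00, 16:20–16:40.
Restricted to 07:20–15:30: 11:00–11:10, 12:00–12:40, 13:30–14:00.
Common window lengths: 10, 40, 30 min; longest is 40.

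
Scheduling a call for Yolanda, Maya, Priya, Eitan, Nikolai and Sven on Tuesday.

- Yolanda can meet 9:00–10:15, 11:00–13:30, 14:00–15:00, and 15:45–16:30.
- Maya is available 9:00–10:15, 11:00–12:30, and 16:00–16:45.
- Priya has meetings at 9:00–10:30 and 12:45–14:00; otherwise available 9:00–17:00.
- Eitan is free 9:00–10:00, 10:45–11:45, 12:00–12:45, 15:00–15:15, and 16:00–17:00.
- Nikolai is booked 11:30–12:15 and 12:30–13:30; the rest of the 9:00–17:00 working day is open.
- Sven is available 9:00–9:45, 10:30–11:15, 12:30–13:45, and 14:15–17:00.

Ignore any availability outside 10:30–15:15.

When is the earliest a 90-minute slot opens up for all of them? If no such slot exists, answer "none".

none

Priya free within 09:00–17:00: 10:30–12:45, 14:00–17:00.
Nikolai free within 09:00–17:00: 09:00–11:30, 12:15–12:30, 13:30–17:00.
Yolanda ∩ Maya: 09:00–10:15, 11:00–12:30, 16:00–16:30.
Yolanda ∩ Maya ∩ Priya: 11:00–12:30, 16:00–16:30.
Yolanda ∩ Maya ∩ Priya ∩ Eitan: 11:00–11:45, 12:00–12:30, 16:00–16:30.
Yolanda ∩ Maya ∩ Priya ∩ Eitan ∩ Nikolai: 11:00–11:30, 12:15–12:30, 16:00–16:30.
Yolanda ∩ Maya ∩ Priya ∩ Eitan ∩ Nikolai ∩ Sven: 11:00–11:15, 16:00–16:30.
Restricted to 10:30–15:15: 11:00–11:15.
Windows ≥ 90 min: (none).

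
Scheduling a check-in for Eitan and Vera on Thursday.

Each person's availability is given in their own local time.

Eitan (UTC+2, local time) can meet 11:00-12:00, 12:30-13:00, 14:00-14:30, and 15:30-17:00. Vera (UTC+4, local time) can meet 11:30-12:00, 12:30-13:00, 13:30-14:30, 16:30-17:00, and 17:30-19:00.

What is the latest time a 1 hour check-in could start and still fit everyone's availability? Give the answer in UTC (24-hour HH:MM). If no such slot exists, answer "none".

Eitan → UTC: 09:00–10:00, 10:30–11:00, 12:00–12:30, 13:30–15:00.
Vera → UTC: 07:30–08:00, 08:30–09:00, 09:30–10:30, 12:30–13:00, 13:30–15:00.
Eitan ∩ Vera: 09:30–10:00, 13:30–15:00.
Windows ≥ 60 min: 13:30–15:00.
Latest start in the last window 13:30–15:00 is 15:00 − 60 min = 14:00.

14:00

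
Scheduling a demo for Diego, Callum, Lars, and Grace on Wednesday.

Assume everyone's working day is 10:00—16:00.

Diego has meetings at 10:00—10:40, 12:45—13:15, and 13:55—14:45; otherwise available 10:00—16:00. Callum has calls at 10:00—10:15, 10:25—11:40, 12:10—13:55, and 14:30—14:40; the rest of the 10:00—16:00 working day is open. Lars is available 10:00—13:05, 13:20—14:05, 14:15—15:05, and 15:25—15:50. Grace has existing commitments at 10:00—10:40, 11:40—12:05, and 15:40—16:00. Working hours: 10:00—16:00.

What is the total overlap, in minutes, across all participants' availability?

Diego free within 10:00–16:00: 10:40–12:45, 13:15–13:55, 14:45–16:00.
Callum free within 10:00–16:00: 10:15–10:25, 11:40–12:10, 13:55–14:30, 14:40–16:00.
Grace free within 10:00–16:00: 10:40–11:40, 12:05–15:40.
Diego ∩ Callum: 11:40–12:10, 14:45–16:00.
Diego ∩ Callum ∩ Lars: 11:40–12:10, 14:45–15:05, 15:25–15:50.
Diego ∩ Callum ∩ Lars ∩ Grace: 12:05–12:10, 14:45–15:05, 15:25–15:40.
Total common minutes: 5 + 20 + 15 = 40.

40 minutes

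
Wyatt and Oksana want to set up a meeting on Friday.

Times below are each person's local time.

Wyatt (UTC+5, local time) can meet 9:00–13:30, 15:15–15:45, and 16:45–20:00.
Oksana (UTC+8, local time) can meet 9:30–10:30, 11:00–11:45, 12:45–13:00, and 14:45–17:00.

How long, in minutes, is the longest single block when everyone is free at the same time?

Wyatt → UTC: 04:00–08:30, 10:15–10:45, 11:45–15:00.
Oksana → UTC: 01:30–02:30, 03:00–03:45, 04:45–05:00, 06:45–09:00.
Wyatt ∩ Oksana: 04:45–05:00, 06:45–08:30.
Common window lengths: 15, 105 min; longest is 105.

105 minutes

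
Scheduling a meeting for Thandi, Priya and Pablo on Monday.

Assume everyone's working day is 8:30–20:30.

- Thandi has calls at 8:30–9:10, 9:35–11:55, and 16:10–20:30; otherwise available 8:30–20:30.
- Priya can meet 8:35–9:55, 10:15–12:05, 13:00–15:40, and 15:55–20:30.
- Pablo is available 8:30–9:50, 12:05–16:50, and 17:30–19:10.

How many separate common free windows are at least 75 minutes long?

1

Thandi free within 08:30–20:30: 09:10–09:35, 11:55–16:10.
Thandi ∩ Priya: 09:10–09:35, 11:55–12:05, 13:00–15:40, 15:55–16:10.
Thandi ∩ Priya ∩ Pablo: 09:10–09:35, 13:00–15:40, 15:55–16:10.
Windows ≥ 75 min: 13:00–15:40.
That's 1 window.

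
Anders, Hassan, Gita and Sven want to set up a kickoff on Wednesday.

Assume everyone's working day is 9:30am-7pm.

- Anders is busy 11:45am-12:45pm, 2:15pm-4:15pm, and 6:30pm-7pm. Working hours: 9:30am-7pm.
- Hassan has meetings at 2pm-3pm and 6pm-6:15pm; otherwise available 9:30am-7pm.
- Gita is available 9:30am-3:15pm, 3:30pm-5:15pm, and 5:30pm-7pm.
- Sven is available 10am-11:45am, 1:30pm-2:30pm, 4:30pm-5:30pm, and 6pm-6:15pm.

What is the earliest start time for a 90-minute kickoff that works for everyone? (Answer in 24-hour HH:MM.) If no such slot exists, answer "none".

10:00

Anders free within 09:30–19:00: 09:30–11:45, 12:45–14:15, 16:15–18:30.
Hassan free within 09:30–19:00: 09:30–14:00, 15:00–18:00, 18:15–19:00.
Anders ∩ Hassan: 09:30–11:45, 12:45–14:00, 16:15–18:00, 18:15–18:30.
Anders ∩ Hassan ∩ Gita: 09:30–11:45, 12:45–14:00, 16:15–17:15, 17:30–18:00, 18:15–18:30.
Anders ∩ Hassan ∩ Gita ∩ Sven: 10:00–11:45, 13:30–14:00, 16:30–17:15.
Windows ≥ 90 min: 10:00–11:45.
Earliest such window starts at 10:00.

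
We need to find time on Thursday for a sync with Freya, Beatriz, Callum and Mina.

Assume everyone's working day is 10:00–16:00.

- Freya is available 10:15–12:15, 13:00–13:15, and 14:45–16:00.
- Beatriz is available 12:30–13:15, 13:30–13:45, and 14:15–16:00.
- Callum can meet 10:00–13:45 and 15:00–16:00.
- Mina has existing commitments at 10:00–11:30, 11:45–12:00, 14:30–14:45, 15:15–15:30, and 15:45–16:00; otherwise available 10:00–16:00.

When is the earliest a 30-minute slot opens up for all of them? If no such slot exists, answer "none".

Mina free within 10:00–16:00: 11:30–11:45, 12:00–14:30, 14:45–15:15, 15:30–15:45.
Freya ∩ Beatriz: 13:00–13:15, 14:45–16:00.
Freya ∩ Beatriz ∩ Callum: 13:00–13:15, 15:00–16:00.
Freya ∩ Beatriz ∩ Callum ∩ Mina: 13:00–13:15, 15:00–15:15, 15:30–15:45.
Windows ≥ 30 min: (none).

none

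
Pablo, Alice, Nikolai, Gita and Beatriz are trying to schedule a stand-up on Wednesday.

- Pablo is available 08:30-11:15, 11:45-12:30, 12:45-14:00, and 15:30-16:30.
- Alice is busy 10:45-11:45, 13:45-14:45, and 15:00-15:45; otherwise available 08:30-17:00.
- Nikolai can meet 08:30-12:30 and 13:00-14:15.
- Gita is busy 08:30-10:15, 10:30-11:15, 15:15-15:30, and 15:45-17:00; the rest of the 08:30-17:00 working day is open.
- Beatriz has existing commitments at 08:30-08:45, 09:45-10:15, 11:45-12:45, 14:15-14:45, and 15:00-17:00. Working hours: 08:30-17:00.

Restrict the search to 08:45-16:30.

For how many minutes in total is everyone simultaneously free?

Alice free within 08:30–17:00: 08:30–10:45, 11:45–13:45, 14:45–15:00, 15:45–17:00.
Gita free within 08:30–17:00: 10:15–10:30, 11:15–15:15, 15:30–15:45.
Beatriz free within 08:30–17:00: 08:45–09:45, 10:15–11:45, 12:45–14:15, 14:45–15:00.
Pablo ∩ Alice: 08:30–10:45, 11:45–12:30, 12:45–13:45, 15:45–16:30.
Pablo ∩ Alice ∩ Nikolai: 08:30–10:45, 11:45–12:30, 13:00–13:45.
Pablo ∩ Alice ∩ Nikolai ∩ Gita: 10:15–10:30, 11:45–12:30, 13:00–13:45.
Pablo ∩ Alice ∩ Nikolai ∩ Gita ∩ Beatriz: 10:15–10:30, 13:00–13:45.
Restricted to 08:45–16:30: 10:15–10:30, 13:00–13:45.
Total common minutes: 15 + 45 = 60.

60 minutes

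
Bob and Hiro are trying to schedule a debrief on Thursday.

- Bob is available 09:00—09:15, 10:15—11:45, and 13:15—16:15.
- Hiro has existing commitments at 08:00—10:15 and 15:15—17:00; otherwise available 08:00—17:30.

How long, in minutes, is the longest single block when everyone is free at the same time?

120 minutes

Hiro free within 08:00–17:30: 10:15–15:15, 17:00–17:30.
Bob ∩ Hiro: 10:15–11:45, 13:15–15:15.
Common window lengths: 90, 120 min; longest is 120.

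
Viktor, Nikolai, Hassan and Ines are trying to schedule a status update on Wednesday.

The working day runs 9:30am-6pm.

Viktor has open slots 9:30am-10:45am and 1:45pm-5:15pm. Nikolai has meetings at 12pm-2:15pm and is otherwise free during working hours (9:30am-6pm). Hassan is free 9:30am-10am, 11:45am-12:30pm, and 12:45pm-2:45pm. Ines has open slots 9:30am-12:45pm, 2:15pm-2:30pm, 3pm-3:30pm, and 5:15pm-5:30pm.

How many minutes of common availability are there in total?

Nikolai free within 09:30–18:00: 09:30–12:00, 14:15–18:00.
Viktor ∩ Nikolai: 09:30–10:45, 14:15–17:15.
Viktor ∩ Nikolai ∩ Hassan: 09:30–10:00, 14:15–14:45.
Viktor ∩ Nikolai ∩ Hassan ∩ Ines: 09:30–10:00, 14:15–14:30.
Total common minutes: 30 + 15 = 45.

45 minutes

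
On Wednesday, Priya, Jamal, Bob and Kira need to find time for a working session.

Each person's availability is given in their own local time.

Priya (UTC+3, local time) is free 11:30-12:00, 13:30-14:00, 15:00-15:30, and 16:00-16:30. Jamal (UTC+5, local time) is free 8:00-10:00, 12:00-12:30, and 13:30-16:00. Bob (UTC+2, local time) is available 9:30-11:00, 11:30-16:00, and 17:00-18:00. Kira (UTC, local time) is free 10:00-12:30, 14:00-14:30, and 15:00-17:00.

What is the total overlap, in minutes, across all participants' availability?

Priya → UTC: 08:30–09:00, 10:30–11:00, 12:00–12:30, 13:00–13:30.
Jamal → UTC: 03:00–05:00, 07:00–07:30, 08:30–11:00.
Bob → UTC: 07:30–09:00, 09:30–14:00, 15:00–16:00.
Kira → UTC: 10:00–12:30, 14:00–14:30, 15:00–17:00.
Priya ∩ Jamal: 08:30–09:00, 10:30–11:00.
Priya ∩ Jamal ∩ Bob: 08:30–09:00, 10:30–11:00.
Priya ∩ Jamal ∩ Bob ∩ Kira: 10:30–11:00.
Total common minutes: 30.

30 minutes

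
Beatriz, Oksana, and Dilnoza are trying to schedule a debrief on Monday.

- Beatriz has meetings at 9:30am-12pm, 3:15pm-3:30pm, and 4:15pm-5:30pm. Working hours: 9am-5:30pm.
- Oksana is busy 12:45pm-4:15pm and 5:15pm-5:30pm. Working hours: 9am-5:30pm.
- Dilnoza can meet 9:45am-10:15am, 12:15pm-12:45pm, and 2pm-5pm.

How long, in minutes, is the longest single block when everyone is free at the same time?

30 minutes

Beatriz free within 09:00–17:30: 09:00–09:30, 12:00–15:15, 15:30–16:15.
Oksana free within 09:00–17:30: 09:00–12:45, 16:15–17:15.
Beatriz ∩ Oksana: 09:00–09:30, 12:00–12:45.
Beatriz ∩ Oksana ∩ Dilnoza: 12:15–12:45.
Single common window of 30 minutes.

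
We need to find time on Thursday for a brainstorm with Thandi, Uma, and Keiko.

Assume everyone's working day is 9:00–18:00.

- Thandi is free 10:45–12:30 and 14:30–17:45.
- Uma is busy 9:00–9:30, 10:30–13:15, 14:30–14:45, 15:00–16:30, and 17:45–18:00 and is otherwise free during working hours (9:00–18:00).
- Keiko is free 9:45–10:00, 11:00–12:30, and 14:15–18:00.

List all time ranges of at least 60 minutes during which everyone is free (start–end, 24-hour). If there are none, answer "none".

16:30–17:45

Uma free within 09:00–18:00: 09:30–10:30, 13:15–14:30, 14:45–15:00, 16:30–17:45.
Thandi ∩ Uma: 14:45–15:00, 16:30–17:45.
Thandi ∩ Uma ∩ Keiko: 14:45–15:00, 16:30–17:45.
Windows ≥ 60 min: 16:30–17:45.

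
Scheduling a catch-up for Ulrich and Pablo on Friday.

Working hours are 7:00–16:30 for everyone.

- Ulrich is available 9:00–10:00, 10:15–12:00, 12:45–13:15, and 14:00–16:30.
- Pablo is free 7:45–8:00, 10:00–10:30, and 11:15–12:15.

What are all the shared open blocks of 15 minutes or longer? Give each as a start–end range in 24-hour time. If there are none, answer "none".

Ulrich ∩ Pablo: 10:15–10:30, 11:15–12:00.
Windows ≥ 15 min: 10:15–10:30, 11:15–12:00.

10:15–10:30, 11:15–12:00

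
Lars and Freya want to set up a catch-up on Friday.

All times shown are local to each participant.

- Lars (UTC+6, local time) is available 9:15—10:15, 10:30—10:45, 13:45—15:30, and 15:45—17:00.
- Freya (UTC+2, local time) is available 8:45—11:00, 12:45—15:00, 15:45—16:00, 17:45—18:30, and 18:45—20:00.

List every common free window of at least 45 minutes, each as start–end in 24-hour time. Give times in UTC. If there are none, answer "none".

07:45–09:00

Lars → UTC: 03:15–04:15, 04:30–04:45, 07:45–09:30, 09:45–11:00.
Freya → UTC: 06:45–09:00, 10:45–13:00, 13:45–14:00, 15:45–16:30, 16:45–18:00.
Lars ∩ Freya: 07:45–09:00, 10:45–11:00.
Windows ≥ 45 min: 07:45–09:00.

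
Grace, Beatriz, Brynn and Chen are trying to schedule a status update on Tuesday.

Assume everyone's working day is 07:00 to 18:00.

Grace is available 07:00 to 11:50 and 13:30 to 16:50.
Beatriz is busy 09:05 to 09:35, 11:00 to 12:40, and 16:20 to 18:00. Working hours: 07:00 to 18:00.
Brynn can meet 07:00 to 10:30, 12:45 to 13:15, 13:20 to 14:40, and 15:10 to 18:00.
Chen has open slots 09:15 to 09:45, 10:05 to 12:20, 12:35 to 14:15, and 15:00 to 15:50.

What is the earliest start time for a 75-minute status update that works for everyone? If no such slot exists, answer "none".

none

Beatriz free within 07:00–18:00: 07:00–09:05, 09:35–11:00, 12:40–16:20.
Grace ∩ Beatriz: 07:00–09:05, 09:35–11:00, 13:30–16:20.
Grace ∩ Beatriz ∩ Brynn: 07:00–09:05, 09:35–10:30, 13:30–14:40, 15:10–16:20.
Grace ∩ Beatriz ∩ Brynn ∩ Chen: 09:35–09:45, 10:05–10:30, 13:30–14:15, 15:10–15:50.
Windows ≥ 75 min: (none).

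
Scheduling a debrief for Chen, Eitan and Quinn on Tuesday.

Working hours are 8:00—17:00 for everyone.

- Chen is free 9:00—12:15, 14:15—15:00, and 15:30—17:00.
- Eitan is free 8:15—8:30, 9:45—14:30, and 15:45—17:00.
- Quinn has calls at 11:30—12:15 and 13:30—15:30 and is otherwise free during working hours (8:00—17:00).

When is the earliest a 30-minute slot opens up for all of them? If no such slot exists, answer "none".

Quinn free within 08:00–17:00: 08:00–11:30, 12:15–13:30, 15:30–17:00.
Chen ∩ Eitan: 09:45–12:15, 14:15–14:30, 15:45–17:00.
Chen ∩ Eitan ∩ Quinn: 09:45–11:30, 15:45–17:00.
Windows ≥ 30 min: 09:45–11:30, 15:45–17:00.
Earliest such window starts at 09:45.

09:45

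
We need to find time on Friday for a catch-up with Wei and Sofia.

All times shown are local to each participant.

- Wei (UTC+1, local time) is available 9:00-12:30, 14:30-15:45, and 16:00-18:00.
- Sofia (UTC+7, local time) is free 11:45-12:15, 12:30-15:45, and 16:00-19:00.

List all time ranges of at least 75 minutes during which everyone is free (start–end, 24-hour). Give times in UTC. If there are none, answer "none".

Wei → UTC: 08:00–11:30, 13:30–14:45, 15:00–17:00.
Sofia → UTC: 04:45–05:15, 05:30–08:45, 09:00–12:00.
Wei ∩ Sofia: 08:00–08:45, 09:00–11:30.
Windows ≥ 75 min: 09:00–11:30.

09:00–11:30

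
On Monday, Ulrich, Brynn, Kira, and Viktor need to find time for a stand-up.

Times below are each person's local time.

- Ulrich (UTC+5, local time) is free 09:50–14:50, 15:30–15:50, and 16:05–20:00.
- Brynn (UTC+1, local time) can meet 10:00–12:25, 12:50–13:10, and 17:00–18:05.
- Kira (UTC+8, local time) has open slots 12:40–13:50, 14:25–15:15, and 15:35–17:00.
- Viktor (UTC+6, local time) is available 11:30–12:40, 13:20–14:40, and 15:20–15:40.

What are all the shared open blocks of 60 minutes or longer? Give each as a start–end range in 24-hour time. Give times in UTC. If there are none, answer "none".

Ulrich → UTC: 04:50–09:50, 10:30–10:50, 11:05–15:00.
Brynn → UTC: 09:00–11:25, 11:50–12:10, 16:00–17:05.
Kira → UTC: 04:40–05:50, 06:25–07:15, 07:35–09:00.
Viktor → UTC: 05:30–06:40, 07:20–08:40, 09:20–09:40.
Ulrich ∩ Brynn: 09:00–09:50, 10:30–10:50, 11:05–11:25, 11:50–12:10.
Ulrich ∩ Brynn ∩ Kira: (none).
Ulrich ∩ Brynn ∩ Kira ∩ Viktor: (none).
Windows ≥ 60 min: (none).

none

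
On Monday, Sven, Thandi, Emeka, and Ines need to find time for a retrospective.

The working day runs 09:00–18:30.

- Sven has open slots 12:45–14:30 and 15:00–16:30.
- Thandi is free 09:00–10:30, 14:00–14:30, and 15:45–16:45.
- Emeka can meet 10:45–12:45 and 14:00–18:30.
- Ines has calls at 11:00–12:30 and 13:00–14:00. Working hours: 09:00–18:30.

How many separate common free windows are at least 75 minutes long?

Ines free within 09:00–18:30: 09:00–11:00, 12:30–13:00, 14:00–18:30.
Sven ∩ Thandi: 14:00–14:30, 15:45–16:30.
Sven ∩ Thandi ∩ Emeka: 14:00–14:30, 15:45–16:30.
Sven ∩ Thandi ∩ Emeka ∩ Ines: 14:00–14:30, 15:45–16:30.
Windows ≥ 75 min: (none).
That's 0 windows.

0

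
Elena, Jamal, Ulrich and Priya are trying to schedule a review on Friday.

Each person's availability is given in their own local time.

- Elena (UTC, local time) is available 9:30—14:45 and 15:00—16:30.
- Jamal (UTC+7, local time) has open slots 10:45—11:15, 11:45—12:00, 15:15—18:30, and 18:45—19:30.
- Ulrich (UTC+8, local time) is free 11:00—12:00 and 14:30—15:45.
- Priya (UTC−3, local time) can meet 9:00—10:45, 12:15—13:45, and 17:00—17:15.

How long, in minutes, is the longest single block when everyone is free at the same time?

Elena → UTC: 09:30–14:45, 15:00–16:30.
Jamal → UTC: 03:45–04:15, 04:45–05:00, 08:15–11:30, 11:45–12:30.
Ulrich → UTC: 03:00–04:00, 06:30–07:45.
Priya → UTC: 12:00–13:45, 15:15–16:45, 20:00–20:15.
Elena ∩ Jamal: 09:30–11:30, 11:45–12:30.
Elena ∩ Jamal ∩ Ulrich: (none).
Elena ∩ Jamal ∩ Ulrich ∩ Priya: (none).
No common window.

0 minutes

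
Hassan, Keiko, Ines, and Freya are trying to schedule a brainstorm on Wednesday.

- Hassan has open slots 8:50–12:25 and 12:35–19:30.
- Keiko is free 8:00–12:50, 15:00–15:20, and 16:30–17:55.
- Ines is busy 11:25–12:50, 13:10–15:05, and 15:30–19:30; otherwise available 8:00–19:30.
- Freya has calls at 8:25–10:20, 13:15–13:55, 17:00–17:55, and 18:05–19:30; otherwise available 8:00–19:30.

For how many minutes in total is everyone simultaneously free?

80 minutes

Ines free within 08:00–19:30: 08:00–11:25, 12:50–13:10, 15:05–15:30.
Freya free within 08:00–19:30: 08:00–08:25, 10:20–13:15, 13:55–17:00, 17:55–18:05.
Hassan ∩ Keiko: 08:50–12:25, 12:35–12:50, 15:00–15:20, 16:30–17:55.
Hassan ∩ Keiko ∩ Ines: 08:50–11:25, 15:05–15:20.
Hassan ∩ Keiko ∩ Ines ∩ Freya: 10:20–11:25, 15:05–15:20.
Total common minutes: 65 + 15 = 80.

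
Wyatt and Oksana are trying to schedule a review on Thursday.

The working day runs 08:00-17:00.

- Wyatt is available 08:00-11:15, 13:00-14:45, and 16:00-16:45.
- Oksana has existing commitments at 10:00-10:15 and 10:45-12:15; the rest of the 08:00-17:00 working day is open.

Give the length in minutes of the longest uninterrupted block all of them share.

120 minutes

Oksana free within 08:00–17:00: 08:00–10:00, 10:15–10:45, 12:15–17:00.
Wyatt ∩ Oksana: 08:00–10:00, 10:15–10:45, 13:00–14:45, 16:00–16:45.
Common window lengths: 120, 30, 105, 45 min; longest is 120.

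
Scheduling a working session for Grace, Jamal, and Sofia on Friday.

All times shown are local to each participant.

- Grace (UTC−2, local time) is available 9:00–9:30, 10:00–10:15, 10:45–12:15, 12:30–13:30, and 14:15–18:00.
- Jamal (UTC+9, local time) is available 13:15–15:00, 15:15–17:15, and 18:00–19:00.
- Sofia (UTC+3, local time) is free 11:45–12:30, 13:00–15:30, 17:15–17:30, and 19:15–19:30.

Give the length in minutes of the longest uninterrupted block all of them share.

0 minutes

Grace → UTC: 11:00–11:30, 12:00–12:15, 12:45–14:15, 14:30–15:30, 16:15–20:00.
Jamal → UTC: 04:15–06:00, 06:15–08:15, 09:00–10:00.
Sofia → UTC: 08:45–09:30, 10:00–12:30, 14:15–14:30, 16:15–16:30.
Grace ∩ Jamal: (none).
Grace ∩ Jamal ∩ Sofia: (none).
No common window.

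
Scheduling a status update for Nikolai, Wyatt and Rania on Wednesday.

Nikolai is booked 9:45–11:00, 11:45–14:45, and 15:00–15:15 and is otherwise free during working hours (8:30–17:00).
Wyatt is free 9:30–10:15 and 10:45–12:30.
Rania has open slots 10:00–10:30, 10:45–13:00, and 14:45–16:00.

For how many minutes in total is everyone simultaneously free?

Nikolai free within 08:30–17:00: 08:30–09:45, 11:00–11:45, 14:45–15:00, 15:15–17:00.
Nikolai ∩ Wyatt: 09:30–09:45, 11:00–11:45.
Nikolai ∩ Wyatt ∩ Rania: 11:00–11:45.
Total common minutes: 45.

45 minutes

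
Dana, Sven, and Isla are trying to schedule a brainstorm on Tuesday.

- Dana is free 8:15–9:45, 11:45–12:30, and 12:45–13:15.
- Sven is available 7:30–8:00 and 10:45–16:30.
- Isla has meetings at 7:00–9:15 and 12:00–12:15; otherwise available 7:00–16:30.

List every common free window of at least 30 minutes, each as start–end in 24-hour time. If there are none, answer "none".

12:45–13:15

Isla free within 07:00–16:30: 09:15–12:00, 12:15–16:30.
Dana ∩ Sven: 11:45–12:30, 12:45–13:15.
Dana ∩ Sven ∩ Isla: 11:45–12:00, 12:15–12:30, 12:45–13:15.
Windows ≥ 30 min: 12:45–13:15.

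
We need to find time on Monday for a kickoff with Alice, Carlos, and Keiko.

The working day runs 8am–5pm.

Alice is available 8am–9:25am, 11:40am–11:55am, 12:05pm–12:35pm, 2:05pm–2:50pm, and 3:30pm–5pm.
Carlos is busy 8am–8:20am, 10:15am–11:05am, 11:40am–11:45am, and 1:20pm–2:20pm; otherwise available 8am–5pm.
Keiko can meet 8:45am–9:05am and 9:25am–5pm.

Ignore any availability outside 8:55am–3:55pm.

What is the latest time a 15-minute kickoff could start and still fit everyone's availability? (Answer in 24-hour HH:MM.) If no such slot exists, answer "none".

Carlos free within 08:00–17:00: 08:20–10:15, 11:05–11:40, 11:45–13:20, 14:20–17:00.
Alice ∩ Carlos: 08:20–09:25, 11:45–11:55, 12:05–12:35, 14:20–14:50, 15:30–17:00.
Alice ∩ Carlos ∩ Keiko: 08:45–09:05, 11:45–11:55, 12:05–12:35, 14:20–14:50, 15:30–17:00.
Restricted to 08:55–15:55: 08:55–09:05, 11:45–11:55, 12:05–12:35, 14:20–14:50, 15:30–15:55.
Windows ≥ 15 min: 12:05–12:35, 14:20–14:50, 15:30–15:55.
Latest start in the last window 15:30–15:55 is 15:55 − 15 min = 15:40.

15:40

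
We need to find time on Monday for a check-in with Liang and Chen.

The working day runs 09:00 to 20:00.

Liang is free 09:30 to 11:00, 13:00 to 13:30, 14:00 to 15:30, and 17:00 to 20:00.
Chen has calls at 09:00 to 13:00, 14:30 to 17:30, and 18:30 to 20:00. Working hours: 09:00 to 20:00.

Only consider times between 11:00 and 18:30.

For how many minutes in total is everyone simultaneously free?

Chen free within 09:00–20:00: 13:00–14:30, 17:30–18:30.
Liang ∩ Chen: 13:00–13:30, 14:00–14:30, 17:30–18:30.
Restricted to 11:00–18:30: 13:00–13:30, 14:00–14:30, 17:30–18:30.
Total common minutes: 30 + 30 + 60 = 120.

120 minutes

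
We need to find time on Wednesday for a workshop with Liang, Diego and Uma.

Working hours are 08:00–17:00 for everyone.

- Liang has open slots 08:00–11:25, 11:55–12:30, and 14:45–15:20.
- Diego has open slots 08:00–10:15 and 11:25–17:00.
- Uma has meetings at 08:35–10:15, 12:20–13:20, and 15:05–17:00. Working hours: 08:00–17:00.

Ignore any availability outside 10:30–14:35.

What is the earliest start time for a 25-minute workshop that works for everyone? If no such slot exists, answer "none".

Uma free within 08:00–17:00: 08:00–08:35, 10:15–12:20, 13:20–15:05.
Liang ∩ Diego: 08:00–10:15, 11:55–12:30, 14:45–15:20.
Liang ∩ Diego ∩ Uma: 08:00–08:35, 11:55–12:20, 14:45–15:05.
Restricted to 10:30–14:35: 11:55–12:20.
Windows ≥ 25 min: 11:55–12:20.
Earliest such window starts at 11:55.

11:55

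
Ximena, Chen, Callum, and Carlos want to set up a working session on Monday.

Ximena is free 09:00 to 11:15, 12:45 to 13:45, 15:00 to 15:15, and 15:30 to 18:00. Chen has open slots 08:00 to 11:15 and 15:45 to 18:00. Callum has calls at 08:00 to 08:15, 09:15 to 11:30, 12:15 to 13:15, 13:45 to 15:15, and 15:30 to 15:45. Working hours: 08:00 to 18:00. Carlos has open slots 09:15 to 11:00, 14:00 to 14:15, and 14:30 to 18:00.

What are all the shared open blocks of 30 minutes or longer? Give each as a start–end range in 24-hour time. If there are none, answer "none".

Callum free within 08:00–18:00: 08:15–09:15, 11:30–12:15, 13:15–13:45, 15:15–15:30, 15:45–18:00.
Ximena ∩ Chen: 09:00–11:15, 15:45–18:00.
Ximena ∩ Chen ∩ Callum: 09:00–09:15, 15:45–18:00.
Ximena ∩ Chen ∩ Callum ∩ Carlos: 15:45–18:00.
Windows ≥ 30 min: 15:45–18:00.

15:45–18:00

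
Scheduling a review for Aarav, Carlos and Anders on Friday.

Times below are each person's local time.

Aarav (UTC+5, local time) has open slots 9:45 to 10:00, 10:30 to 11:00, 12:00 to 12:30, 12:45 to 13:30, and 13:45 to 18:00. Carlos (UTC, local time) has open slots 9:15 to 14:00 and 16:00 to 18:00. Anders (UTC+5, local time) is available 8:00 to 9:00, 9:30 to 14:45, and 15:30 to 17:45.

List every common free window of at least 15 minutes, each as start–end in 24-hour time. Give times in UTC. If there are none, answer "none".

09:15–09:45, 10:30–12:45

Aarav → UTC: 04:45–05:00, 05:30–06:00, 07:00–07:30, 07:45–08:30, 08:45–13:00.
Carlos → UTC: 09:15–14:00, 16:00–18:00.
Anders → UTC: 03:00–04:00, 04:30–09:45, 10:30–12:45.
Aarav ∩ Carlos: 09:15–13:00.
Aarav ∩ Carlos ∩ Anders: 09:15–09:45, 10:30–12:45.
Windows ≥ 15 min: 09:15–09:45, 10:30–12:45.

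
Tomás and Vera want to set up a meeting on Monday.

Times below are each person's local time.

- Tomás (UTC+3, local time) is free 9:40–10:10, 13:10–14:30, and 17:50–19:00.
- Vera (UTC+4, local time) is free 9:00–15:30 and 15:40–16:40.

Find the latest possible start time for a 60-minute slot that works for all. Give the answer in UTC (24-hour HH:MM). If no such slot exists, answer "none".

Tomás → UTC: 06:40–07:10, 10:10–11:30, 14:50–16:00.
Vera → UTC: 05:00–11:30, 11:40–12:40.
Tomás ∩ Vera: 06:40–07:10, 10:10–11:30.
Windows ≥ 60 min: 10:10–11:30.
Latest start in the last window 10:10–11:30 is 11:30 − 60 min = 10:30.

10:30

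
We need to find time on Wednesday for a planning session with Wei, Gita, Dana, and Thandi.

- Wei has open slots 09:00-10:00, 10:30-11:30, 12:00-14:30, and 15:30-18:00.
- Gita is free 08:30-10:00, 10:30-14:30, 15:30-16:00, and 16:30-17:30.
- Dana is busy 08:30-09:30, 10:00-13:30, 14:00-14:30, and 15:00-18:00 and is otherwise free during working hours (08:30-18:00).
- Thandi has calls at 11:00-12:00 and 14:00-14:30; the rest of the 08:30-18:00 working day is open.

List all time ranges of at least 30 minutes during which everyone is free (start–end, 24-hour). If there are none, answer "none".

09:30–10:00, 13:30–14:00

Dana free within 08:30–18:00: 09:30–10:00, 13:30–14:00, 14:30–15:00.
Thandi free within 08:30–18:00: 08:30–11:00, 12:00–14:00, 14:30–18:00.
Wei ∩ Gita: 09:00–10:00, 10:30–11:30, 12:00–14:30, 15:30–16:00, 16:30–17:30.
Wei ∩ Gita ∩ Dana: 09:30–10:00, 13:30–14:00.
Wei ∩ Gita ∩ Dana ∩ Thandi: 09:30–10:00, 13:30–14:00.
Windows ≥ 30 min: 09:30–10:00, 13:30–14:00.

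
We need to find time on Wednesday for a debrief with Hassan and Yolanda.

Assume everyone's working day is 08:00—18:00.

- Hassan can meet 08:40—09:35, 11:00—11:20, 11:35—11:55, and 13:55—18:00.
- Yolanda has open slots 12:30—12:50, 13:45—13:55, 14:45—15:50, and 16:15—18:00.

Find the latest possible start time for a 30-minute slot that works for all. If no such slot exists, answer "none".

17:30

Hassan ∩ Yolanda: 14:45–15:50, 16:15–18:00.
Windows ≥ 30 min: 14:45–15:50, 16:15–18:00.
Latest start in the last window 16:15–18:00 is 18:00 − 30 min = 17:30.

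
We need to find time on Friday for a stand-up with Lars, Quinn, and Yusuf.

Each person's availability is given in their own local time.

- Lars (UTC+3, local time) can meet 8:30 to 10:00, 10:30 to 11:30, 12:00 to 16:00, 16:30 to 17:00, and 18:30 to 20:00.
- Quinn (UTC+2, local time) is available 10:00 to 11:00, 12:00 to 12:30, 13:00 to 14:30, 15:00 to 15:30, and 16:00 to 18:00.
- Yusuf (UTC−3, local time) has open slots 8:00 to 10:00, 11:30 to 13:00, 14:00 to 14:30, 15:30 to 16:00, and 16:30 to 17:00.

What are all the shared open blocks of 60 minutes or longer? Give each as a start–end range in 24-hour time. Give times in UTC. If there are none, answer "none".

Lars → UTC: 05:30–07:00, 07:30–08:30, 09:00–13:00, 13:30–14:00, 15:30–17:00.
Quinn → UTC: 08:00–09:00, 10:00–10:30, 11:00–12:30, 13:00–13:30, 14:00–16:00.
Yusuf → UTC: 11:00–13:00, 14:30–16:00, 17:00–17:30, 18:30–19:00, 19:30–20:00.
Lars ∩ Quinn: 08:00–08:30, 10:00–10:30, 11:00–12:30, 15:30–16:00.
Lars ∩ Quinn ∩ Yusuf: 11:00–12:30, 15:30–16:00.
Windows ≥ 60 min: 11:00–12:30.

11:00–12:30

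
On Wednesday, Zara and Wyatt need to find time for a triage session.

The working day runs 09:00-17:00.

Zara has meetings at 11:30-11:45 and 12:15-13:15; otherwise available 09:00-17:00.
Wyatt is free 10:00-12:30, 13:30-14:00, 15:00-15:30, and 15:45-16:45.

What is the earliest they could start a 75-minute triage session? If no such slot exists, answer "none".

10:00

Zara free within 09:00–17:00: 09:00–11:30, 11:45–12:15, 13:15–17:00.
Zara ∩ Wyatt: 10:00–11:30, 11:45–12:15, 13:30–14:00, 15:00–15:30, 15:45–16:45.
Windows ≥ 75 min: 10:00–11:30.
Earliest such window starts at 10:00.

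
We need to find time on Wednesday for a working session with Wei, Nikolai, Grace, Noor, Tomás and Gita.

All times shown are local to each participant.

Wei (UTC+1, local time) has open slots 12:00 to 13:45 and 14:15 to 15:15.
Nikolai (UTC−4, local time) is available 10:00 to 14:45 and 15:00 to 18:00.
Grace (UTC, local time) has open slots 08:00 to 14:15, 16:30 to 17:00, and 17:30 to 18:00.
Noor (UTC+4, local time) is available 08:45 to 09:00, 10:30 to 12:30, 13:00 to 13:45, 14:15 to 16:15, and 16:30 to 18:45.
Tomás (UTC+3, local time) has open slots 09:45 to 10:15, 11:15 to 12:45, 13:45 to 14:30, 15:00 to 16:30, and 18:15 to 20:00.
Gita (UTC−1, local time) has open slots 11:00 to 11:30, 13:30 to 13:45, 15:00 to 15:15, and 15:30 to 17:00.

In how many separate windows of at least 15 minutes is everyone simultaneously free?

Wei → UTC: 11:00–12:45, 13:15–14:15.
Nikolai → UTC: 14:00–18:45, 19:00–22:00.
Grace → UTC: 08:00–14:15, 16:30–17:00, 17:30–18:00.
Noor → UTC: 04:45–05:00, 06:30–08:30, 09:00–09:45, 10:15–12:15, 12:30–14:45.
Tomás → UTC: 06:45–07:15, 08:15–09:45, 10:45–11:30, 12:00–13:30, 15:15–17:00.
Gita → UTC: 12:00–12:30, 14:30–14:45, 16:00–16:15, 16:30–18:00.
Wei ∩ Nikolai: 14:00–14:15.
Wei ∩ Nikolai ∩ Grace: 14:00–14:15.
Wei ∩ Nikolai ∩ Grace ∩ Noor: 14:00–14:15.
Wei ∩ Nikolai ∩ Grace ∩ Noor ∩ Tomás: (none).
Wei ∩ Nikolai ∩ Grace ∩ Noor ∩ Tomás ∩ Gita: (none).
Windows ≥ 15 min: (none).
That's 0 windows.

0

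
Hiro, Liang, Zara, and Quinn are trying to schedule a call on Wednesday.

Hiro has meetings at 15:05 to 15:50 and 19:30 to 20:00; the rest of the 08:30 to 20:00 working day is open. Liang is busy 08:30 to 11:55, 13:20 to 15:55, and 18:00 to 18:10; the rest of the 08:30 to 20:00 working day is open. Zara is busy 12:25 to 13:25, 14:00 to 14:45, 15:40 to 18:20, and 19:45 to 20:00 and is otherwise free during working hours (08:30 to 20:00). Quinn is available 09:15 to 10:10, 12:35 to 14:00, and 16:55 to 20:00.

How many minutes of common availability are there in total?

Hiro free within 08:30–20:00: 08:30–15:05, 15:50–19:30.
Liang free within 08:30–20:00: 11:55–13:20, 15:55–18:00, 18:10–20:00.
Zara free within 08:30–20:00: 08:30–12:25, 13:25–14:00, 14:45–15:40, 18:20–19:45.
Hiro ∩ Liang: 11:55–13:20, 15:55–18:00, 18:10–19:30.
Hiro ∩ Liang ∩ Zara: 11:55–12:25, 18:20–19:30.
Hiro ∩ Liang ∩ Zara ∩ Quinn: 18:20–19:30.
Total common minutes: 70.

70 minutes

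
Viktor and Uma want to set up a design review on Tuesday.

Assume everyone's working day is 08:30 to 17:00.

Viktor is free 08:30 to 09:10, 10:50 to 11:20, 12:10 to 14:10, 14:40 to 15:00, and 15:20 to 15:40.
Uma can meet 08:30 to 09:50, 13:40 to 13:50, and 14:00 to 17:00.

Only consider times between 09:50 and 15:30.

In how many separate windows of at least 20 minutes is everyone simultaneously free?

1

Viktor ∩ Uma: 08:30–09:10, 13:40–13:50, 14:00–14:10, 14:40–15:00, 15:20–15:40.
Restricted to 09:50–15:30: 13:40–13:50, 14:00–14:10, 14:40–15:00, 15:20–15:30.
Windows ≥ 20 min: 14:40–15:00.
That's 1 window.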